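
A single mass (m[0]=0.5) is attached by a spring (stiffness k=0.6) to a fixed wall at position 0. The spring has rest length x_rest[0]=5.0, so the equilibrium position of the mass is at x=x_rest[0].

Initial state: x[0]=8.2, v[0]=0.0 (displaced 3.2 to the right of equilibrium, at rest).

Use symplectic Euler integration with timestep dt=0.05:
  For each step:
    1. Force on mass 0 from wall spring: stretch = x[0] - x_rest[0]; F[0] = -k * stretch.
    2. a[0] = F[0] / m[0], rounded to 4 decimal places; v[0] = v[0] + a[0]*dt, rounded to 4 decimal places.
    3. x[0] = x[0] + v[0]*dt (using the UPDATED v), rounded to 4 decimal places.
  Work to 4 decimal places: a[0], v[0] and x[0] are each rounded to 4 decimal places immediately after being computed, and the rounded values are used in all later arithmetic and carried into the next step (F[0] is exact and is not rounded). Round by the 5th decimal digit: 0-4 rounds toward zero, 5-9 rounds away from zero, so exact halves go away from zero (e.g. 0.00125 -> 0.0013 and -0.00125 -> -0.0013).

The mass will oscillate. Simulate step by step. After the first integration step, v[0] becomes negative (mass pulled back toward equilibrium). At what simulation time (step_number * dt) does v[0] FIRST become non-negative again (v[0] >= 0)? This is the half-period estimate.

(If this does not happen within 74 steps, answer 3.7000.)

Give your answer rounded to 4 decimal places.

Answer: 2.9000

Derivation:
Step 0: x=[8.2000] v=[0.0000]
Step 1: x=[8.1904] v=[-0.1920]
Step 2: x=[8.1712] v=[-0.3834]
Step 3: x=[8.1425] v=[-0.5737]
Step 4: x=[8.1044] v=[-0.7623]
Step 5: x=[8.0570] v=[-0.9486]
Step 6: x=[8.0004] v=[-1.1320]
Step 7: x=[7.9348] v=[-1.3120]
Step 8: x=[7.8604] v=[-1.4881]
Step 9: x=[7.7774] v=[-1.6597]
Step 10: x=[7.6861] v=[-1.8263]
Step 11: x=[7.5867] v=[-1.9875]
Step 12: x=[7.4796] v=[-2.1427]
Step 13: x=[7.3650] v=[-2.2915]
Step 14: x=[7.2433] v=[-2.4334]
Step 15: x=[7.1149] v=[-2.5680]
Step 16: x=[6.9802] v=[-2.6949]
Step 17: x=[6.8395] v=[-2.8137]
Step 18: x=[6.6933] v=[-2.9241]
Step 19: x=[6.5420] v=[-3.0257]
Step 20: x=[6.3861] v=[-3.1182]
Step 21: x=[6.2260] v=[-3.2014]
Step 22: x=[6.0623] v=[-3.2750]
Step 23: x=[5.8954] v=[-3.3387]
Step 24: x=[5.7258] v=[-3.3924]
Step 25: x=[5.5540] v=[-3.4360]
Step 26: x=[5.3805] v=[-3.4692]
Step 27: x=[5.2059] v=[-3.4920]
Step 28: x=[5.0307] v=[-3.5044]
Step 29: x=[4.8554] v=[-3.5062]
Step 30: x=[4.6805] v=[-3.4975]
Step 31: x=[4.5066] v=[-3.4783]
Step 32: x=[4.3342] v=[-3.4487]
Step 33: x=[4.1638] v=[-3.4088]
Step 34: x=[3.9959] v=[-3.3586]
Step 35: x=[3.8310] v=[-3.2984]
Step 36: x=[3.6696] v=[-3.2283]
Step 37: x=[3.5122] v=[-3.1485]
Step 38: x=[3.3592] v=[-3.0592]
Step 39: x=[3.2112] v=[-2.9608]
Step 40: x=[3.0685] v=[-2.8535]
Step 41: x=[2.9316] v=[-2.7376]
Step 42: x=[2.8009] v=[-2.6135]
Step 43: x=[2.6768] v=[-2.4816]
Step 44: x=[2.5597] v=[-2.3422]
Step 45: x=[2.4499] v=[-2.1958]
Step 46: x=[2.3478] v=[-2.0428]
Step 47: x=[2.2536] v=[-1.8837]
Step 48: x=[2.1677] v=[-1.7189]
Step 49: x=[2.0903] v=[-1.5490]
Step 50: x=[2.0216] v=[-1.3744]
Step 51: x=[1.9618] v=[-1.1957]
Step 52: x=[1.9111] v=[-1.0134]
Step 53: x=[1.8697] v=[-0.8281]
Step 54: x=[1.8377] v=[-0.6403]
Step 55: x=[1.8152] v=[-0.4506]
Step 56: x=[1.8022] v=[-0.2595]
Step 57: x=[1.7988] v=[-0.0676]
Step 58: x=[1.8050] v=[0.1245]
First v>=0 after going negative at step 58, time=2.9000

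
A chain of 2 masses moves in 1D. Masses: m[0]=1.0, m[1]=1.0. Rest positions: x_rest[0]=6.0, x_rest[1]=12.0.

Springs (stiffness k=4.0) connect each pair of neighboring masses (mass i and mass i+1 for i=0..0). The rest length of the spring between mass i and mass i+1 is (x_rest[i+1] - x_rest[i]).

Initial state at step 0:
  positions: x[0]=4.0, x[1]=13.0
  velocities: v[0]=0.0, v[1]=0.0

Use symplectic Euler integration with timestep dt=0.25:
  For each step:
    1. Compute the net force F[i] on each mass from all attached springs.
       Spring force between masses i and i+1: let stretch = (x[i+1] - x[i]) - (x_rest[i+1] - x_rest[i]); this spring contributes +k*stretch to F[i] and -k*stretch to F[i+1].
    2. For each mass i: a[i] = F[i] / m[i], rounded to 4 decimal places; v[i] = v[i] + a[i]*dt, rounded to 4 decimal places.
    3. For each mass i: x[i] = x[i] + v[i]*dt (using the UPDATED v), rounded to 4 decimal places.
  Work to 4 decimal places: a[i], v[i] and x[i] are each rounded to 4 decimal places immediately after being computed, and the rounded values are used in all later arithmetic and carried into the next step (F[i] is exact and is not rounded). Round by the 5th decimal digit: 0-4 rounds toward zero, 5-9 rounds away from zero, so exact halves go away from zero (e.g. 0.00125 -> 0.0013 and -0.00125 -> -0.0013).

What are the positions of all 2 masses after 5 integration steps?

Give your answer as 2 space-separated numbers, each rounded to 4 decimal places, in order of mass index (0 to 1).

Answer: 6.5782 10.4219

Derivation:
Step 0: x=[4.0000 13.0000] v=[0.0000 0.0000]
Step 1: x=[4.7500 12.2500] v=[3.0000 -3.0000]
Step 2: x=[5.8750 11.1250] v=[4.5000 -4.5000]
Step 3: x=[6.8125 10.1875] v=[3.7500 -3.7500]
Step 4: x=[7.0938 9.9063] v=[1.1250 -1.1250]
Step 5: x=[6.5782 10.4219] v=[-2.0625 2.0625]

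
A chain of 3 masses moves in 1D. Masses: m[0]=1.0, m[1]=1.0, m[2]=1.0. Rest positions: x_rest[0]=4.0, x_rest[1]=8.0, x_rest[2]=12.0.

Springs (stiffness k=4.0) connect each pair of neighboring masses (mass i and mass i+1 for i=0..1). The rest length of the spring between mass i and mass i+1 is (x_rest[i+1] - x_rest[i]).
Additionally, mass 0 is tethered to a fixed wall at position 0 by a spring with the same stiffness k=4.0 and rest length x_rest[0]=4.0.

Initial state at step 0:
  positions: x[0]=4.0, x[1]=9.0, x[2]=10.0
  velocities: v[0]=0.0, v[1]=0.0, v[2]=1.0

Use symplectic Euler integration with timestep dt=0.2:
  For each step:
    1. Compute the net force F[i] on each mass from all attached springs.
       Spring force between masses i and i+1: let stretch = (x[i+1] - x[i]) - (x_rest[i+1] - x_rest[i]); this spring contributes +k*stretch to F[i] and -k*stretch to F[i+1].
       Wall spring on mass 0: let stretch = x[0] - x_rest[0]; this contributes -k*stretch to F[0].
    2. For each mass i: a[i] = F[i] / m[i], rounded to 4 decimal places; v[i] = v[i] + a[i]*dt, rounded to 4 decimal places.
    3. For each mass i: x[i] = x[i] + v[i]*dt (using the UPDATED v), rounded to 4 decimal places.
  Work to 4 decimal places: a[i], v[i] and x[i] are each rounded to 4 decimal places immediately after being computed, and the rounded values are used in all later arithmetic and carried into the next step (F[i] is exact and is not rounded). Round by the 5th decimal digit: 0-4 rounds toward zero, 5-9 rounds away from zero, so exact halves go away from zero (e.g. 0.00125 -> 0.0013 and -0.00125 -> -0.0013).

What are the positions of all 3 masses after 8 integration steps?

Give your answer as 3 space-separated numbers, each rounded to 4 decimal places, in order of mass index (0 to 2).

Answer: 3.0135 9.4348 12.3377

Derivation:
Step 0: x=[4.0000 9.0000 10.0000] v=[0.0000 0.0000 1.0000]
Step 1: x=[4.1600 8.3600 10.6800] v=[0.8000 -3.2000 3.4000]
Step 2: x=[4.3264 7.4192 11.6288] v=[0.8320 -4.7040 4.7440]
Step 3: x=[4.2954 6.6571 12.5441] v=[-0.1549 -3.8106 4.5763]
Step 4: x=[3.9550 6.4590 13.1574] v=[-1.7019 -0.9904 3.0667]
Step 5: x=[3.3825 6.9320 13.3390] v=[-2.8627 2.3651 0.9080]
Step 6: x=[2.8367 7.8622 13.1355] v=[-2.7291 4.6511 -1.0176]
Step 7: x=[2.6411 8.8321 12.7283] v=[-0.9781 4.8493 -2.0362]
Step 8: x=[3.0135 9.4348 12.3377] v=[1.8618 3.0135 -1.9532]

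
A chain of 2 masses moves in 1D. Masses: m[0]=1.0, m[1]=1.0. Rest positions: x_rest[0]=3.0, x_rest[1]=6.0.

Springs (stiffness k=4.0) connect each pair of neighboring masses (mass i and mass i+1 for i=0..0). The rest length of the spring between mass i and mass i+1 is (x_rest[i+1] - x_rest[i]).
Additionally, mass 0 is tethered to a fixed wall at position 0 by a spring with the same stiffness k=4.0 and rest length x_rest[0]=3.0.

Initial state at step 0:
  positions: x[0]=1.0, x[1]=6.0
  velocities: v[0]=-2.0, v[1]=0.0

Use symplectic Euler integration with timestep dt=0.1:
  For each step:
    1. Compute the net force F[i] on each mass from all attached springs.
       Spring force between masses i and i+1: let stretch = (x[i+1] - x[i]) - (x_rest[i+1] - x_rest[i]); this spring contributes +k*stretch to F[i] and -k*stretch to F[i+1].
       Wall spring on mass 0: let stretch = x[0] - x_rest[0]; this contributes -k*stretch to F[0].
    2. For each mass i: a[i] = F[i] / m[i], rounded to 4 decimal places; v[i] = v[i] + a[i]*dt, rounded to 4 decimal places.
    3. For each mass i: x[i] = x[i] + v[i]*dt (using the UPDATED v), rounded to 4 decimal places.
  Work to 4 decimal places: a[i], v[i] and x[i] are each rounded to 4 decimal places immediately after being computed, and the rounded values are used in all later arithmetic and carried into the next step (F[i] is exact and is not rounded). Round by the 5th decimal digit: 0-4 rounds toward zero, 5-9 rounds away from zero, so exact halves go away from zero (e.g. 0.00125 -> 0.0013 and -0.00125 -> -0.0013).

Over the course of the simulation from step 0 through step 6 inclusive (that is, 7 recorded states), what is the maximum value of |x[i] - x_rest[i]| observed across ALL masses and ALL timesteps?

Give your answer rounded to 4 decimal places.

Step 0: x=[1.0000 6.0000] v=[-2.0000 0.0000]
Step 1: x=[0.9600 5.9200] v=[-0.4000 -0.8000]
Step 2: x=[1.0800 5.7616] v=[1.2000 -1.5840]
Step 3: x=[1.3441 5.5359] v=[2.6406 -2.2566]
Step 4: x=[1.7221 5.2626] v=[3.7797 -2.7333]
Step 5: x=[2.1728 4.9677] v=[4.5071 -2.9495]
Step 6: x=[2.6484 4.6810] v=[4.7559 -2.8675]
Max displacement = 2.0400

Answer: 2.0400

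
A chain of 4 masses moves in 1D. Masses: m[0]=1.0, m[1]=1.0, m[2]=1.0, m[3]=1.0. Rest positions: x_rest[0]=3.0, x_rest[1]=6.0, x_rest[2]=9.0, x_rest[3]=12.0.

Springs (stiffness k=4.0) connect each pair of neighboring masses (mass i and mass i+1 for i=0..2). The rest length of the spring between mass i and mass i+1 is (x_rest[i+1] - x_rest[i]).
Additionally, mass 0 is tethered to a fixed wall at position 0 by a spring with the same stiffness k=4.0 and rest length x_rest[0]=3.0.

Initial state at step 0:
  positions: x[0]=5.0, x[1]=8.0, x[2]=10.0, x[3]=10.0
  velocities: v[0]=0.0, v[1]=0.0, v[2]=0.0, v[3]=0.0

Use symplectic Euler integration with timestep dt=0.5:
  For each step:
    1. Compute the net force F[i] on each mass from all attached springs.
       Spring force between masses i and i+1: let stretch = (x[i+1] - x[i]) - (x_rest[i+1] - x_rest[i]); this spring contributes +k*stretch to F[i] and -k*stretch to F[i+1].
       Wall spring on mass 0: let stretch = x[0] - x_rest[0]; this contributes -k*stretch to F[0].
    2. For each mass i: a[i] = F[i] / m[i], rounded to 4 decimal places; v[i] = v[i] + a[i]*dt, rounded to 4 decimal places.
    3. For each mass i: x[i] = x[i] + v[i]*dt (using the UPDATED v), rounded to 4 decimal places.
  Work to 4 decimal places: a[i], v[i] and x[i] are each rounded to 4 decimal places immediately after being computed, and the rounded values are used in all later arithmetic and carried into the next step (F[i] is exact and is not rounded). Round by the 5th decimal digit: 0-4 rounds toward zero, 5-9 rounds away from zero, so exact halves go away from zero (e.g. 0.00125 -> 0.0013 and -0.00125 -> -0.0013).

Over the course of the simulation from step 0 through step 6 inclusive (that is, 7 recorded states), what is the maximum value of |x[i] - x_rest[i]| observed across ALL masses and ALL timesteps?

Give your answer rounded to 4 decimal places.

Answer: 3.0000

Derivation:
Step 0: x=[5.0000 8.0000 10.0000 10.0000] v=[0.0000 0.0000 0.0000 0.0000]
Step 1: x=[3.0000 7.0000 8.0000 13.0000] v=[-4.0000 -2.0000 -4.0000 6.0000]
Step 2: x=[2.0000 3.0000 10.0000 14.0000] v=[-2.0000 -8.0000 4.0000 2.0000]
Step 3: x=[0.0000 5.0000 9.0000 14.0000] v=[-4.0000 4.0000 -2.0000 0.0000]
Step 4: x=[3.0000 6.0000 9.0000 12.0000] v=[6.0000 2.0000 0.0000 -4.0000]
Step 5: x=[6.0000 7.0000 9.0000 10.0000] v=[6.0000 2.0000 0.0000 -4.0000]
Step 6: x=[4.0000 9.0000 8.0000 10.0000] v=[-4.0000 4.0000 -2.0000 0.0000]
Max displacement = 3.0000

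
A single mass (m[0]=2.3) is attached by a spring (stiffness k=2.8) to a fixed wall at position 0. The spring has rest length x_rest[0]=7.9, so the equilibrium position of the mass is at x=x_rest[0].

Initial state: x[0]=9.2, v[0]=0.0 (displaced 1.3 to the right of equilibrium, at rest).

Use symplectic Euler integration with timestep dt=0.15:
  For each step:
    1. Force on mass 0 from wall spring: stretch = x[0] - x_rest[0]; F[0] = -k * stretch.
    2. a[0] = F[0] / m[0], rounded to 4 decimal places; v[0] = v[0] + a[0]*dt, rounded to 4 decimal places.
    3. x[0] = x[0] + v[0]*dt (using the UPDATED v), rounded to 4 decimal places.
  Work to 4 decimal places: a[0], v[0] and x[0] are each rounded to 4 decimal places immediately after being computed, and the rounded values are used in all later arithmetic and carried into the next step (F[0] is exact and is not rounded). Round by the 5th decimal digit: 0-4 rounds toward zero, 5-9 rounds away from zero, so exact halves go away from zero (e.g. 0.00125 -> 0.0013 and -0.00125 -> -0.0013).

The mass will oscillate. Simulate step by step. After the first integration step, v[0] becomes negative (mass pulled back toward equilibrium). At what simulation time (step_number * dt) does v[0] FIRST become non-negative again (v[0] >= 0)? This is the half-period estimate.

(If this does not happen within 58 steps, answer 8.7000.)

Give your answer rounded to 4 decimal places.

Step 0: x=[9.2000] v=[0.0000]
Step 1: x=[9.1644] v=[-0.2374]
Step 2: x=[9.0942] v=[-0.4683]
Step 3: x=[8.9912] v=[-0.6864]
Step 4: x=[8.8583] v=[-0.8857]
Step 5: x=[8.6992] v=[-1.0607]
Step 6: x=[8.5182] v=[-1.2066]
Step 7: x=[8.3203] v=[-1.3195]
Step 8: x=[8.1109] v=[-1.3963]
Step 9: x=[7.8957] v=[-1.4348]
Step 10: x=[7.6806] v=[-1.4340]
Step 11: x=[7.4715] v=[-1.3939]
Step 12: x=[7.2742] v=[-1.3156]
Step 13: x=[7.0940] v=[-1.2013]
Step 14: x=[6.9359] v=[-1.0541]
Step 15: x=[6.8042] v=[-0.8780]
Step 16: x=[6.7025] v=[-0.6779]
Step 17: x=[6.6336] v=[-0.4592]
Step 18: x=[6.5994] v=[-0.2279]
Step 19: x=[6.6008] v=[0.0096]
First v>=0 after going negative at step 19, time=2.8500

Answer: 2.8500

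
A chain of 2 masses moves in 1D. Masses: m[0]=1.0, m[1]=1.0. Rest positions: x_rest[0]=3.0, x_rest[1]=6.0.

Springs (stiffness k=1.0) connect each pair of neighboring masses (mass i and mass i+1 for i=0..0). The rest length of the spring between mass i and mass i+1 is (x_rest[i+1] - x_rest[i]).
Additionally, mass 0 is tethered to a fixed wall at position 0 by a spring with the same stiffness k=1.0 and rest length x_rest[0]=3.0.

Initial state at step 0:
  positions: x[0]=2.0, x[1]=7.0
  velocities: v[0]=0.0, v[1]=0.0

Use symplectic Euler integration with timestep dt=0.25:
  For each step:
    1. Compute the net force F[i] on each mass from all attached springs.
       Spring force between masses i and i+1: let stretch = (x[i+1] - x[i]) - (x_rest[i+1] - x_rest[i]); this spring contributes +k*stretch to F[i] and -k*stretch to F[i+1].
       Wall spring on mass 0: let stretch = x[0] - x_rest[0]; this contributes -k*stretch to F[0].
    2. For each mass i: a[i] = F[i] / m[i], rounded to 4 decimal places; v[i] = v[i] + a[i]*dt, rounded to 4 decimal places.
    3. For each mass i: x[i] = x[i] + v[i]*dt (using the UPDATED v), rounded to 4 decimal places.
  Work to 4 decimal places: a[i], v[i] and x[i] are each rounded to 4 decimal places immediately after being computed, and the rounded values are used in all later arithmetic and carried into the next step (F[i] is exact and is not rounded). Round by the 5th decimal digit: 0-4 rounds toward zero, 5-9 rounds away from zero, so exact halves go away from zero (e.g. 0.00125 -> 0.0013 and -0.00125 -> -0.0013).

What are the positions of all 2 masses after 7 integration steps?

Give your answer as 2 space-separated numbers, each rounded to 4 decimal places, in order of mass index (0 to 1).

Answer: 4.2595 5.3746

Derivation:
Step 0: x=[2.0000 7.0000] v=[0.0000 0.0000]
Step 1: x=[2.1875 6.8750] v=[0.7500 -0.5000]
Step 2: x=[2.5313 6.6445] v=[1.3750 -0.9219]
Step 3: x=[2.9739 6.3445] v=[1.7705 -1.2002]
Step 4: x=[3.4413 6.0213] v=[1.8697 -1.2929]
Step 5: x=[3.8549 5.7243] v=[1.6544 -1.1879]
Step 6: x=[4.1444 5.4980] v=[1.1580 -0.9053]
Step 7: x=[4.2595 5.3746] v=[0.4603 -0.4937]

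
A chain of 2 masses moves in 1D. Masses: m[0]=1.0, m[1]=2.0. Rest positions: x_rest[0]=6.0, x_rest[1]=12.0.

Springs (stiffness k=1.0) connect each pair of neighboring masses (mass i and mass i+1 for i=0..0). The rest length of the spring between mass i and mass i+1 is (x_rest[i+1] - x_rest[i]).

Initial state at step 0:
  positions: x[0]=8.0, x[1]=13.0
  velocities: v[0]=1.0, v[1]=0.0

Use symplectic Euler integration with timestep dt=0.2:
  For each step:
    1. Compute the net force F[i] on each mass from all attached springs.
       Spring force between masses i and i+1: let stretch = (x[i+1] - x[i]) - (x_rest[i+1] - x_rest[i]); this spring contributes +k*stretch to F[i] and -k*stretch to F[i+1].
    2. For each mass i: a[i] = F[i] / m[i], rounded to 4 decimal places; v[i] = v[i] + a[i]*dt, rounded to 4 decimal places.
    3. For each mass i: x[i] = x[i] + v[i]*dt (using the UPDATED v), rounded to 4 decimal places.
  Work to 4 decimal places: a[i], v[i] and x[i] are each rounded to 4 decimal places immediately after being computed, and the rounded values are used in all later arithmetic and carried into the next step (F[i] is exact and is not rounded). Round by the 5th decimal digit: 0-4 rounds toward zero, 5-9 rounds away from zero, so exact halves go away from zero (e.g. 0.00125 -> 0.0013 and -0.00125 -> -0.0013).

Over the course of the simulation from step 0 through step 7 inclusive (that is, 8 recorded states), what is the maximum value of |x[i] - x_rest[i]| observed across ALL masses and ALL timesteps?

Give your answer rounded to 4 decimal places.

Answer: 2.3578

Derivation:
Step 0: x=[8.0000 13.0000] v=[1.0000 0.0000]
Step 1: x=[8.1600 13.0200] v=[0.8000 0.1000]
Step 2: x=[8.2744 13.0628] v=[0.5720 0.2140]
Step 3: x=[8.3403 13.1298] v=[0.3297 0.3352]
Step 4: x=[8.3578 13.2211] v=[0.0876 0.4563]
Step 5: x=[8.3299 13.3351] v=[-0.1397 0.5700]
Step 6: x=[8.2622 13.4690] v=[-0.3387 0.6695]
Step 7: x=[8.1627 13.6188] v=[-0.4973 0.7488]
Max displacement = 2.3578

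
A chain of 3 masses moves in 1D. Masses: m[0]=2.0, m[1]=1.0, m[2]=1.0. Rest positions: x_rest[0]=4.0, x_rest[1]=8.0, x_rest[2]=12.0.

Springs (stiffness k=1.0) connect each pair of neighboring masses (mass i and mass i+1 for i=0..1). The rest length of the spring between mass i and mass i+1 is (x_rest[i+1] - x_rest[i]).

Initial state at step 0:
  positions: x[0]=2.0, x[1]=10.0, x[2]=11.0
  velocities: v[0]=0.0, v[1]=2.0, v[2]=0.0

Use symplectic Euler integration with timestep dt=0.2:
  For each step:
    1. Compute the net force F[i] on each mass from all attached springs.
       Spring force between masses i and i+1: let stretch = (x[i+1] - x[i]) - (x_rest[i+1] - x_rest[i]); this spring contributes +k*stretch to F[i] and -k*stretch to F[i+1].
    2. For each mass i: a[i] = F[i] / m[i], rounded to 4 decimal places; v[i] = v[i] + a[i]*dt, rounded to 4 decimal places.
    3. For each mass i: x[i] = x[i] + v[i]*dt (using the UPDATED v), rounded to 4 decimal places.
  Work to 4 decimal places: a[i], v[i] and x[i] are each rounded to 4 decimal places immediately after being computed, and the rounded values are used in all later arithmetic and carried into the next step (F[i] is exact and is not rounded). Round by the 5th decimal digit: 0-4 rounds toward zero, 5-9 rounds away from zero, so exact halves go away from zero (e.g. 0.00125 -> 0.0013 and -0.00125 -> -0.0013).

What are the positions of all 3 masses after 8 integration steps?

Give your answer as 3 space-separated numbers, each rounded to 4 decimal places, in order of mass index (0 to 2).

Step 0: x=[2.0000 10.0000 11.0000] v=[0.0000 2.0000 0.0000]
Step 1: x=[2.0800 10.1200 11.1200] v=[0.4000 0.6000 0.6000]
Step 2: x=[2.2408 9.9584 11.3600] v=[0.8040 -0.8080 1.2000]
Step 3: x=[2.4760 9.5442 11.7039] v=[1.1758 -2.0712 1.7197]
Step 4: x=[2.7725 8.9336 12.1215] v=[1.4826 -3.0529 2.0878]
Step 5: x=[3.1122 8.2041 12.5715] v=[1.6987 -3.6475 2.2502]
Step 6: x=[3.4738 7.4456 13.0068] v=[1.8079 -3.7924 2.1767]
Step 7: x=[3.8348 6.7507 13.3797] v=[1.8051 -3.4745 1.8645]
Step 8: x=[4.1741 6.2043 13.6474] v=[1.6967 -2.7319 1.3387]

Answer: 4.1741 6.2043 13.6474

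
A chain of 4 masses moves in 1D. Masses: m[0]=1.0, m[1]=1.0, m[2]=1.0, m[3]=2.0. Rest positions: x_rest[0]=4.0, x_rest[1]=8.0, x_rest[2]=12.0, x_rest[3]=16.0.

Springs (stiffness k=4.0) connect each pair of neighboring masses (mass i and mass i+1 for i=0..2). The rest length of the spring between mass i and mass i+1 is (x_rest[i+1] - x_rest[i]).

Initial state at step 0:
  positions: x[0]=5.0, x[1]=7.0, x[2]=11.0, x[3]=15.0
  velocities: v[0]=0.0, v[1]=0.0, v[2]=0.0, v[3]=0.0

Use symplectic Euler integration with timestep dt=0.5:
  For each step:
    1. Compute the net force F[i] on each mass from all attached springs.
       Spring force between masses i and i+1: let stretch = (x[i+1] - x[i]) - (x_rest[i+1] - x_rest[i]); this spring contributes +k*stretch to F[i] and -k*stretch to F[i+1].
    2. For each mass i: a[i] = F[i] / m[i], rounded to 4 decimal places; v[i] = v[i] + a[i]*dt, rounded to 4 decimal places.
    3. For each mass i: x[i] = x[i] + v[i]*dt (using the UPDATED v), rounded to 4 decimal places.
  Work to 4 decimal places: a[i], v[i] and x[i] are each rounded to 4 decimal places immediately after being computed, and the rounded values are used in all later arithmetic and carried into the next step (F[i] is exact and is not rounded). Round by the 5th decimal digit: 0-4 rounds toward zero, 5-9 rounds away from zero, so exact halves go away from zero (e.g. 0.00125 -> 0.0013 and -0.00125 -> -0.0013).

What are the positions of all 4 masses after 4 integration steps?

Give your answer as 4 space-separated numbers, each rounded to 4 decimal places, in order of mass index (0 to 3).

Step 0: x=[5.0000 7.0000 11.0000 15.0000] v=[0.0000 0.0000 0.0000 0.0000]
Step 1: x=[3.0000 9.0000 11.0000 15.0000] v=[-4.0000 4.0000 0.0000 0.0000]
Step 2: x=[3.0000 7.0000 13.0000 15.0000] v=[0.0000 -4.0000 4.0000 0.0000]
Step 3: x=[3.0000 7.0000 11.0000 16.0000] v=[0.0000 0.0000 -4.0000 2.0000]
Step 4: x=[3.0000 7.0000 10.0000 16.5000] v=[0.0000 0.0000 -2.0000 1.0000]

Answer: 3.0000 7.0000 10.0000 16.5000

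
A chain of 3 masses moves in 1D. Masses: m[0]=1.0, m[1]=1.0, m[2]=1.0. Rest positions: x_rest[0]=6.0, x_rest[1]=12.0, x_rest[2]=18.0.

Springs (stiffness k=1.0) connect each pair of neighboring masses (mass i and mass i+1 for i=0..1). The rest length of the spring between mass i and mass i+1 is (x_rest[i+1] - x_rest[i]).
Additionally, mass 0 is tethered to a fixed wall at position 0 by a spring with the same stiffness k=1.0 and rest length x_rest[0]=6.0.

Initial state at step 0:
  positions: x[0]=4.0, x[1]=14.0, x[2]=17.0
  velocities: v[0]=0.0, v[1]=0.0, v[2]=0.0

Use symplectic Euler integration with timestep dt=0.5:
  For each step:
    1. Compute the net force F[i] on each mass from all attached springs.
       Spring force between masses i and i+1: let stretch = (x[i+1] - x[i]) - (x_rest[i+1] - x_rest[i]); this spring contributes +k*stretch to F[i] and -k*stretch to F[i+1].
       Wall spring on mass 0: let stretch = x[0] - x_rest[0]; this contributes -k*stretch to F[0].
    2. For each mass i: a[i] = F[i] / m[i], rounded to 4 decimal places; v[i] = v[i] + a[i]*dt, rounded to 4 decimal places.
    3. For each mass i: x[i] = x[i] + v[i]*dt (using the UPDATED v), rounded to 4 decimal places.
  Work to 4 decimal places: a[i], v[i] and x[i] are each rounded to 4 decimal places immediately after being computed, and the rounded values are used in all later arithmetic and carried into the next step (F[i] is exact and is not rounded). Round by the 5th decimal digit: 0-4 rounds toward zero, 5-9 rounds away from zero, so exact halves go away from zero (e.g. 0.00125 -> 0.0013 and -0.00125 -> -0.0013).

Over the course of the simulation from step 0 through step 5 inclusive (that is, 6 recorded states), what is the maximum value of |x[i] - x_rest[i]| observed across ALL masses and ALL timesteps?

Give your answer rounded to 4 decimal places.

Step 0: x=[4.0000 14.0000 17.0000] v=[0.0000 0.0000 0.0000]
Step 1: x=[5.5000 12.2500 17.7500] v=[3.0000 -3.5000 1.5000]
Step 2: x=[7.3125 10.1875 18.6250] v=[3.6250 -4.1250 1.7500]
Step 3: x=[8.0157 9.5156 18.8907] v=[1.4063 -1.3438 0.5313]
Step 4: x=[7.0899 10.8125 18.3126] v=[-1.8516 2.5938 -1.1563]
Step 5: x=[5.3223 13.0538 17.3594] v=[-3.5353 4.4826 -1.9064]
Max displacement = 2.4844

Answer: 2.4844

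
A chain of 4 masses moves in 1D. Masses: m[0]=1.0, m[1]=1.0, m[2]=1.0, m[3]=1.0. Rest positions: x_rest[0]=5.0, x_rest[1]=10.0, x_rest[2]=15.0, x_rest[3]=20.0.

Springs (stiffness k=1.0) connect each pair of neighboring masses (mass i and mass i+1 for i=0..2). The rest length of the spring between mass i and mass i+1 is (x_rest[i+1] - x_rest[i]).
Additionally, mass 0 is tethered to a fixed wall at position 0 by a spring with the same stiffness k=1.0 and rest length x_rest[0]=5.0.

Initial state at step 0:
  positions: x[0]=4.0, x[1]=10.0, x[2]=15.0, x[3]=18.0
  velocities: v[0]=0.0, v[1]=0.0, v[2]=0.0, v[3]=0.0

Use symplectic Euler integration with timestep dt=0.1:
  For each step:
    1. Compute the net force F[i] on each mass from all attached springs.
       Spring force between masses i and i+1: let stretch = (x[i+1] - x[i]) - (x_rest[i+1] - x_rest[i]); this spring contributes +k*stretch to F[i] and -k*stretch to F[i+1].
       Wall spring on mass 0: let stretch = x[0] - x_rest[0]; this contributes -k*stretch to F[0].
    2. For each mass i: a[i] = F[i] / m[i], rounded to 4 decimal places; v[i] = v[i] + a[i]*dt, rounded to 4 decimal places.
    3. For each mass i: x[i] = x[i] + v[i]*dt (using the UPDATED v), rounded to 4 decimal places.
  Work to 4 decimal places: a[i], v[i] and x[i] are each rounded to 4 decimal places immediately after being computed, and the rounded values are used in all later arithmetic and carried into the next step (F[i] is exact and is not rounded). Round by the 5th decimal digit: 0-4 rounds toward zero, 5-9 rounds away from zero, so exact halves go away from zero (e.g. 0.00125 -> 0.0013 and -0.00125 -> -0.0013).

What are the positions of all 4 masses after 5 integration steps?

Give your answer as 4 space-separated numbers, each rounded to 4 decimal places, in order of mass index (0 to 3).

Step 0: x=[4.0000 10.0000 15.0000 18.0000] v=[0.0000 0.0000 0.0000 0.0000]
Step 1: x=[4.0200 9.9900 14.9800 18.0200] v=[0.2000 -0.1000 -0.2000 0.2000]
Step 2: x=[4.0595 9.9702 14.9405 18.0596] v=[0.3950 -0.1980 -0.3950 0.3960]
Step 3: x=[4.1175 9.9410 14.8825 18.1180] v=[0.5801 -0.2920 -0.5801 0.5841]
Step 4: x=[4.1926 9.9030 14.8074 18.1941] v=[0.7507 -0.3802 -0.7507 0.7606]
Step 5: x=[4.2829 9.8569 14.7172 18.2863] v=[0.9025 -0.4608 -0.9025 0.9219]

Answer: 4.2829 9.8569 14.7172 18.2863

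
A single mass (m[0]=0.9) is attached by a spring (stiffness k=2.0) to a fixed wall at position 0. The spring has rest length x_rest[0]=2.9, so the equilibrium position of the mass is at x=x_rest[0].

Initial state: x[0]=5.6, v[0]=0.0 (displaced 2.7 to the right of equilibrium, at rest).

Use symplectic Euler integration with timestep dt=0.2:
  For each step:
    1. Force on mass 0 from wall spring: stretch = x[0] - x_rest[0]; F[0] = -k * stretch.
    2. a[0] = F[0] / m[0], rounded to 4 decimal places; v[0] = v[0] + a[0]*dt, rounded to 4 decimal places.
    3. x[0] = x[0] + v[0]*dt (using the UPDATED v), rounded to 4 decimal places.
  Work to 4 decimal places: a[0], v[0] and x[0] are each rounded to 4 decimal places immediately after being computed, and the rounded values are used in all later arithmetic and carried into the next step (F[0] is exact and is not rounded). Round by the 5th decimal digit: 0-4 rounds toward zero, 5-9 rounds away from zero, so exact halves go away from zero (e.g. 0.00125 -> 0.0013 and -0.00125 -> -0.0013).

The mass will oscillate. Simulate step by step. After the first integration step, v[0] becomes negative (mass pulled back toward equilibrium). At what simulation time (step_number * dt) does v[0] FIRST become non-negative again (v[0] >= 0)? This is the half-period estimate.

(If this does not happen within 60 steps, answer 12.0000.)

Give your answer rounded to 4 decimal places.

Answer: 2.2000

Derivation:
Step 0: x=[5.6000] v=[0.0000]
Step 1: x=[5.3600] v=[-1.2000]
Step 2: x=[4.9013] v=[-2.2933]
Step 3: x=[4.2647] v=[-3.1828]
Step 4: x=[3.5068] v=[-3.7893]
Step 5: x=[2.6950] v=[-4.0590]
Step 6: x=[1.9014] v=[-3.9679]
Step 7: x=[1.1966] v=[-3.5241]
Step 8: x=[0.6432] v=[-2.7670]
Step 9: x=[0.2904] v=[-1.7640]
Step 10: x=[0.1696] v=[-0.6042]
Step 11: x=[0.2915] v=[0.6093]
First v>=0 after going negative at step 11, time=2.2000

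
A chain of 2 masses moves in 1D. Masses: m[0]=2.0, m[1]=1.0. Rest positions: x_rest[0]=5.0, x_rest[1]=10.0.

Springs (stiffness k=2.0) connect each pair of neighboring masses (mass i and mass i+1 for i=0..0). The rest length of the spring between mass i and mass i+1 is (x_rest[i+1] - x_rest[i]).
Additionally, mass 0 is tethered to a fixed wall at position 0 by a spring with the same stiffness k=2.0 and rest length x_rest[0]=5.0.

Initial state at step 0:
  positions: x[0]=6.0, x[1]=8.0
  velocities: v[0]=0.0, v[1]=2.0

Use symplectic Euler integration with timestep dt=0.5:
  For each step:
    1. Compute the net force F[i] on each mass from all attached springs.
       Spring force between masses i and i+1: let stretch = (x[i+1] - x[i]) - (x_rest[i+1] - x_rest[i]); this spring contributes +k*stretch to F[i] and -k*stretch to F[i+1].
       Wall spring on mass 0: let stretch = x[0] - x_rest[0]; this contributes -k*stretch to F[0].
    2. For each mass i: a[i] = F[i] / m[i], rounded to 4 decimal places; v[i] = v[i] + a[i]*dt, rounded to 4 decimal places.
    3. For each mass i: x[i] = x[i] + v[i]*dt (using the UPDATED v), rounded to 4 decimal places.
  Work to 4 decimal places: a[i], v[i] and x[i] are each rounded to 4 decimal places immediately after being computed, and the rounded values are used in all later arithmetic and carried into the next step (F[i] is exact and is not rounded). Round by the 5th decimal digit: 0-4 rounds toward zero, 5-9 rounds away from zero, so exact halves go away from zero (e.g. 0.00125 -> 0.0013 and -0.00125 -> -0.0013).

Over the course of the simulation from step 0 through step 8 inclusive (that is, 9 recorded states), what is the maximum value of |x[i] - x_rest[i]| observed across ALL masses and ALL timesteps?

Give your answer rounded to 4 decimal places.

Answer: 3.1875

Derivation:
Step 0: x=[6.0000 8.0000] v=[0.0000 2.0000]
Step 1: x=[5.0000 10.5000] v=[-2.0000 5.0000]
Step 2: x=[4.1250 12.7500] v=[-1.7500 4.5000]
Step 3: x=[4.3750 13.1875] v=[0.5000 0.8750]
Step 4: x=[5.7344 11.7188] v=[2.7188 -2.9375]
Step 5: x=[7.1563 9.7579] v=[2.8438 -3.9219]
Step 6: x=[7.4396 8.9962] v=[0.5665 -1.5235]
Step 7: x=[6.2521 9.9562] v=[-2.3750 1.9199]
Step 8: x=[4.4276 11.5641] v=[-3.6490 3.2158]
Max displacement = 3.1875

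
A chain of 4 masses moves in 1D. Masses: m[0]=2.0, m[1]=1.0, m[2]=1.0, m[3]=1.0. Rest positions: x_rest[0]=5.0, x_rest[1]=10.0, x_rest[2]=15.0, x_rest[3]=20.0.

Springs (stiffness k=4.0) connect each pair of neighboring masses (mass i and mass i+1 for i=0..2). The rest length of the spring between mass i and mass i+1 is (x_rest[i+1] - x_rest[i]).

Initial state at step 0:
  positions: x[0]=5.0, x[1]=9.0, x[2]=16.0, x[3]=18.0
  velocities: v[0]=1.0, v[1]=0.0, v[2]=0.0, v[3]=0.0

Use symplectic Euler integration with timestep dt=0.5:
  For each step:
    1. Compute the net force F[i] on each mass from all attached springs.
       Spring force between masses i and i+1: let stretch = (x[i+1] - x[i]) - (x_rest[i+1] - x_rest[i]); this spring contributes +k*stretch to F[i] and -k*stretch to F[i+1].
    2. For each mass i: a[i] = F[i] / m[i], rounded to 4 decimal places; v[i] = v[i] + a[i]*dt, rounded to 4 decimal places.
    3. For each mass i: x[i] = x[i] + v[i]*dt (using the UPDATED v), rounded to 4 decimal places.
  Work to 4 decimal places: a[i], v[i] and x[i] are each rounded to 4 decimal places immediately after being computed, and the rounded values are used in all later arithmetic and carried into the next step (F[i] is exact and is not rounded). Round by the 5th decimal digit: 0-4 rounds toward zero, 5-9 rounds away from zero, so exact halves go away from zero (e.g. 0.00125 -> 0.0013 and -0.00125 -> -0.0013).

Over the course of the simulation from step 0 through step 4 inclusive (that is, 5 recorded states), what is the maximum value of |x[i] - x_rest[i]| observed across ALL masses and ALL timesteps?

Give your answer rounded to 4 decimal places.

Answer: 4.0000

Derivation:
Step 0: x=[5.0000 9.0000 16.0000 18.0000] v=[1.0000 0.0000 0.0000 0.0000]
Step 1: x=[5.0000 12.0000 11.0000 21.0000] v=[0.0000 6.0000 -10.0000 6.0000]
Step 2: x=[6.0000 7.0000 17.0000 19.0000] v=[2.0000 -10.0000 12.0000 -4.0000]
Step 3: x=[5.0000 11.0000 15.0000 20.0000] v=[-2.0000 8.0000 -4.0000 2.0000]
Step 4: x=[4.5000 13.0000 14.0000 21.0000] v=[-1.0000 4.0000 -2.0000 2.0000]
Max displacement = 4.0000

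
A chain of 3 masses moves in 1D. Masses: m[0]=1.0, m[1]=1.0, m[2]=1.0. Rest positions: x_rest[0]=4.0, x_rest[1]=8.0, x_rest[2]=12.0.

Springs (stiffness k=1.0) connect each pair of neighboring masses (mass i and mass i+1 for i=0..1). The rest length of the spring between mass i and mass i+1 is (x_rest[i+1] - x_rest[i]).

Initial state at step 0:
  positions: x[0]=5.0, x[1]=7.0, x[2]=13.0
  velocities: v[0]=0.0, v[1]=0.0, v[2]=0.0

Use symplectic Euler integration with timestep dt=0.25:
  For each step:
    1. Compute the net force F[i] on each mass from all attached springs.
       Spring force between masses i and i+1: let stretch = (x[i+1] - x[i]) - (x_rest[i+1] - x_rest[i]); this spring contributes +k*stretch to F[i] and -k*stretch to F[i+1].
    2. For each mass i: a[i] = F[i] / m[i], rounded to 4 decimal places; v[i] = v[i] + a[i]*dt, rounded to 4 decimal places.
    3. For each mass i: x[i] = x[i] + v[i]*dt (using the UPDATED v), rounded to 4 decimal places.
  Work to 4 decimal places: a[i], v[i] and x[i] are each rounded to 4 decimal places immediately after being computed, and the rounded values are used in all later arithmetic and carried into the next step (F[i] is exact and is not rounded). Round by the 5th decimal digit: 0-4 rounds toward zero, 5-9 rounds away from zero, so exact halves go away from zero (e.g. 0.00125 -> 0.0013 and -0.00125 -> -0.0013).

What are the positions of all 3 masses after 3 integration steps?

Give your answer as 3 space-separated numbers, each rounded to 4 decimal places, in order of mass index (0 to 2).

Answer: 4.3628 8.2744 12.3628

Derivation:
Step 0: x=[5.0000 7.0000 13.0000] v=[0.0000 0.0000 0.0000]
Step 1: x=[4.8750 7.2500 12.8750] v=[-0.5000 1.0000 -0.5000]
Step 2: x=[4.6484 7.7031 12.6484] v=[-0.9063 1.8125 -0.9063]
Step 3: x=[4.3628 8.2744 12.3628] v=[-1.1426 2.2852 -1.1426]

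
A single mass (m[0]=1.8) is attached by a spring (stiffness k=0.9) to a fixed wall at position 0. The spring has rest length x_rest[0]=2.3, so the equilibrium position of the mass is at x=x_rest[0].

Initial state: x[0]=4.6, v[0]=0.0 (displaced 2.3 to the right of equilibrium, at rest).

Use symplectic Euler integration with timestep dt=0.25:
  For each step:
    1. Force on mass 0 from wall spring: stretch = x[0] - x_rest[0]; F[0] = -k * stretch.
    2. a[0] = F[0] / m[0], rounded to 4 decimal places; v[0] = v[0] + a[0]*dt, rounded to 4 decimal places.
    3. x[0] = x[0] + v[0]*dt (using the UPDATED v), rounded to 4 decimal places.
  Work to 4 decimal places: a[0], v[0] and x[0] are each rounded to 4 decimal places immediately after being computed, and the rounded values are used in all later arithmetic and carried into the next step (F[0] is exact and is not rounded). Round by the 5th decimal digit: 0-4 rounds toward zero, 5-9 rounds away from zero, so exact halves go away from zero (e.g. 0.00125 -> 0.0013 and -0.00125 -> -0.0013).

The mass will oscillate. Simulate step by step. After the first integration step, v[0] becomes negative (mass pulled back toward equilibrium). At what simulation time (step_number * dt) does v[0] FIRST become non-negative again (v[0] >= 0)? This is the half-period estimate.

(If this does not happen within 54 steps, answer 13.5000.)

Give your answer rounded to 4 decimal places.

Answer: 4.5000

Derivation:
Step 0: x=[4.6000] v=[0.0000]
Step 1: x=[4.5281] v=[-0.2875]
Step 2: x=[4.3866] v=[-0.5660]
Step 3: x=[4.1799] v=[-0.8268]
Step 4: x=[3.9145] v=[-1.0618]
Step 5: x=[3.5986] v=[-1.2636]
Step 6: x=[3.2421] v=[-1.4259]
Step 7: x=[2.8562] v=[-1.5437]
Step 8: x=[2.4529] v=[-1.6132]
Step 9: x=[2.0448] v=[-1.6323]
Step 10: x=[1.6447] v=[-1.6004]
Step 11: x=[1.2651] v=[-1.5185]
Step 12: x=[0.9178] v=[-1.3891]
Step 13: x=[0.6137] v=[-1.2163]
Step 14: x=[0.3623] v=[-1.0055]
Step 15: x=[0.1715] v=[-0.7633]
Step 16: x=[0.0472] v=[-0.4972]
Step 17: x=[-0.0067] v=[-0.2156]
Step 18: x=[0.0115] v=[0.0728]
First v>=0 after going negative at step 18, time=4.5000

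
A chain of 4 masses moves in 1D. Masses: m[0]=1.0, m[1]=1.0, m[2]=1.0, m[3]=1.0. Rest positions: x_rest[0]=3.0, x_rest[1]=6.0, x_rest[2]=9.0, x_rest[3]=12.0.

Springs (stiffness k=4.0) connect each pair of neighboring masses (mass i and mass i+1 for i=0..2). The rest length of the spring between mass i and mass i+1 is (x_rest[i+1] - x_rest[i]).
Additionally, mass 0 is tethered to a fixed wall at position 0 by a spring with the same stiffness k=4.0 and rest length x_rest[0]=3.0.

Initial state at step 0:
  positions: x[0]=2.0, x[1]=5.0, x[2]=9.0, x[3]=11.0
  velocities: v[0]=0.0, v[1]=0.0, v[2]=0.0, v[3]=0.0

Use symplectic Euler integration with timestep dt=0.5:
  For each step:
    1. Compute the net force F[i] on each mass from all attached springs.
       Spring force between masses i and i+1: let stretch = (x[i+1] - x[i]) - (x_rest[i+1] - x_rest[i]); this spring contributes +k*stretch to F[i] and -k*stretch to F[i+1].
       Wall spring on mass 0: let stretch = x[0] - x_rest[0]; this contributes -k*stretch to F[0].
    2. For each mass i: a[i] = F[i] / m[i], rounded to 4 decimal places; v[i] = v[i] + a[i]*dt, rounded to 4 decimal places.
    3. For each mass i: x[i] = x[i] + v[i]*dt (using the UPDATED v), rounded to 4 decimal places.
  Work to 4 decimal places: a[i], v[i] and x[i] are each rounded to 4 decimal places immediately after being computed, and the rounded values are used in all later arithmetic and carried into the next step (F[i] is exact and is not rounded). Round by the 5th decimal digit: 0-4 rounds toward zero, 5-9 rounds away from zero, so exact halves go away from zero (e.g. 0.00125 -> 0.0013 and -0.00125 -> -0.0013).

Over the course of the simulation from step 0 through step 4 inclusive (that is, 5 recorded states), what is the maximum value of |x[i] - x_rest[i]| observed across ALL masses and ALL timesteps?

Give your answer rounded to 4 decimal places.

Answer: 2.0000

Derivation:
Step 0: x=[2.0000 5.0000 9.0000 11.0000] v=[0.0000 0.0000 0.0000 0.0000]
Step 1: x=[3.0000 6.0000 7.0000 12.0000] v=[2.0000 2.0000 -4.0000 2.0000]
Step 2: x=[4.0000 5.0000 9.0000 11.0000] v=[2.0000 -2.0000 4.0000 -2.0000]
Step 3: x=[2.0000 7.0000 9.0000 11.0000] v=[-4.0000 4.0000 0.0000 0.0000]
Step 4: x=[3.0000 6.0000 9.0000 12.0000] v=[2.0000 -2.0000 0.0000 2.0000]
Max displacement = 2.0000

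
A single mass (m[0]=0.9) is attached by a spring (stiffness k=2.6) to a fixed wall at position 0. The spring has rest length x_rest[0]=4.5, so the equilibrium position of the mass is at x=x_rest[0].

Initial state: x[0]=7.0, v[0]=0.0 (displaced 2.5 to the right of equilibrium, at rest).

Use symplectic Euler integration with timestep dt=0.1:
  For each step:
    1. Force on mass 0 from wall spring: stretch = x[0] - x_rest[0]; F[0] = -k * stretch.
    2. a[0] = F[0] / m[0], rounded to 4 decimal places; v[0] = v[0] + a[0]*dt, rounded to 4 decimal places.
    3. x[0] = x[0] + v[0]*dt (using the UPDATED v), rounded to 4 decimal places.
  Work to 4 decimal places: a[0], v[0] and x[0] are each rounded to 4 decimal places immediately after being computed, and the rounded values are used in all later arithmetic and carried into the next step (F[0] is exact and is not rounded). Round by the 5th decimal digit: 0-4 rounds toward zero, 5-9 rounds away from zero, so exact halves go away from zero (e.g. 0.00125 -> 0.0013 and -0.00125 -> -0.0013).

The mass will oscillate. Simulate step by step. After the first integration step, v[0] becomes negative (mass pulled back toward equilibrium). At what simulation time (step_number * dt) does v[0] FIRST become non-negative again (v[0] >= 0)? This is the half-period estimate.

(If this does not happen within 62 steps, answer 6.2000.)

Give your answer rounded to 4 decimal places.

Step 0: x=[7.0000] v=[0.0000]
Step 1: x=[6.9278] v=[-0.7222]
Step 2: x=[6.7854] v=[-1.4236]
Step 3: x=[6.5770] v=[-2.0838]
Step 4: x=[6.3086] v=[-2.6838]
Step 5: x=[5.9880] v=[-3.2063]
Step 6: x=[5.6244] v=[-3.6362]
Step 7: x=[5.2283] v=[-3.9610]
Step 8: x=[4.8112] v=[-4.1714]
Step 9: x=[4.3851] v=[-4.2613]
Step 10: x=[3.9623] v=[-4.2281]
Step 11: x=[3.5550] v=[-4.0728]
Step 12: x=[3.1750] v=[-3.7998]
Step 13: x=[2.8333] v=[-3.4170]
Step 14: x=[2.5398] v=[-2.9355]
Step 15: x=[2.3029] v=[-2.3692]
Step 16: x=[2.1295] v=[-1.7345]
Step 17: x=[2.0245] v=[-1.0497]
Step 18: x=[1.9910] v=[-0.3346]
Step 19: x=[2.0300] v=[0.3902]
First v>=0 after going negative at step 19, time=1.9000

Answer: 1.9000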